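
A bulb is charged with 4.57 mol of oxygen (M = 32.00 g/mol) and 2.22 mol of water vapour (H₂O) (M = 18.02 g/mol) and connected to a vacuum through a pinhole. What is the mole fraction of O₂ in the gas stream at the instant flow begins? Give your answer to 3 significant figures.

0.607

Each component's effusion rate ∝ (its partial pressure)·(1/√M) ∝ n_i/√M_i.
Mole fraction of O₂ in the effusate = (n_O₂/√M_O₂) / (n_O₂/√M_O₂ + n_H₂O/√M_H₂O)
= (4.57/√32.00) / (4.57/√32.00 + 2.22/√18.02) = 0.8079/(0.8079 + 0.5230) = 0.607.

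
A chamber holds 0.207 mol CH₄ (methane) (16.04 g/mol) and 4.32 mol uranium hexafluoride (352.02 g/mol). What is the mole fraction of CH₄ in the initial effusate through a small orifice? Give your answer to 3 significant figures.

The effusion rate of species i is ∝ p_i/√M_i ∝ n_i/√M_i.
Mole fraction of CH₄ in the effusate = (n_CH₄/√M_CH₄) / (n_CH₄/√M_CH₄ + n_UF₆/√M_UF₆)
= (0.207/√16.04) / (0.207/√16.04 + 4.32/√352.02) = 0.05169/(0.05169 + 0.2303) = 0.183.

0.183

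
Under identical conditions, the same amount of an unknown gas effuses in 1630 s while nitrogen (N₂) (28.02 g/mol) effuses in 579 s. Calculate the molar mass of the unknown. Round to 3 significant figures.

222 g/mol

By Graham's law, t_X/t_N₂ = √(M_X/M_N₂).
1630/579 = 2.815 = √(M_X/28.02)
M_X = 28.02 × 2.815² = 28.02 × 7.925 = 222 g/mol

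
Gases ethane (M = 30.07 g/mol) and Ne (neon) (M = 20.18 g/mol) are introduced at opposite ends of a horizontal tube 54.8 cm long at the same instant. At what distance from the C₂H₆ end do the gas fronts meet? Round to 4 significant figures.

24.68 cm

Graham's law gives d_C₂H₆/d_Ne = rate_C₂H₆/rate_Ne = √(M_Ne/M_C₂H₆) = √(20.18/30.07) = 0.8192.
With d_C₂H₆ + d_Ne = 54.8 cm, d_Ne = 54.8/(1 + 0.8192) = 30.12 cm.
d_C₂H₆ = 54.8 − 30.12 = 24.68 cm.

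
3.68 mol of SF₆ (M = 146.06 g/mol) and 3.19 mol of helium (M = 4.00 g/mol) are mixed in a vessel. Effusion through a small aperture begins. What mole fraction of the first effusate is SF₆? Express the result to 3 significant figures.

Each component's effusion rate ∝ (its partial pressure)·(1/√M) ∝ n_i/√M_i.
Mole fraction of SF₆ in the effusate = (n_SF₆/√M_SF₆) / (n_SF₆/√M_SF₆ + n_He/√M_He)
= (3.68/√146.06) / (3.68/√146.06 + 3.19/√4.00) = 0.3045/(0.3045 + 1.595) = 0.160.

0.160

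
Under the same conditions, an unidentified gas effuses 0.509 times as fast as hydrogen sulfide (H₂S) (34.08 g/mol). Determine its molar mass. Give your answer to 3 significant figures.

132 g/mol

From Graham's law, rate_X/rate_H₂S = √(M_H₂S/M_X).
0.509 = √(34.08/M_X)
M_X = 34.08 / 0.509² = 34.08 / 0.2591 = 132 g/mol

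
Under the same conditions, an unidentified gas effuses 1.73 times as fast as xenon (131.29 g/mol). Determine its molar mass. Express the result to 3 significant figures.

Using Graham's law: rate_X/rate_Xe = √(M_Xe/M_X).
1.73 = √(131.29/M_X)
M_X = 131.29 / 1.73² = 131.29 / 2.993 = 43.9 g/mol

43.9 g/mol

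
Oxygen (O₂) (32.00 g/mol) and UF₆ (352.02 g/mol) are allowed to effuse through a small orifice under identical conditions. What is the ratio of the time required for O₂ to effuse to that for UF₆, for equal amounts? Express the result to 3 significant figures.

From Graham's law, t_O₂/t_UF₆ = √(M_O₂/M_UF₆) = √(32.00/352.02) = √0.09090 = 0.302.

0.302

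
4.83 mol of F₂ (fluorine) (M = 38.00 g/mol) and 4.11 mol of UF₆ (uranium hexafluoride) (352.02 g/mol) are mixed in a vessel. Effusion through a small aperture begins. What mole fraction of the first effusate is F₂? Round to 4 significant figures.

0.7815

The effusion rate of species i is ∝ p_i/√M_i ∝ n_i/√M_i.
Mole fraction of F₂ in the effusate = (n_F₂/√M_F₂) / (n_F₂/√M_F₂ + n_UF₆/√M_UF₆)
= (4.83/√38.00) / (4.83/√38.00 + 4.11/√352.02) = 0.7835/(0.7835 + 0.2191) = 0.7815.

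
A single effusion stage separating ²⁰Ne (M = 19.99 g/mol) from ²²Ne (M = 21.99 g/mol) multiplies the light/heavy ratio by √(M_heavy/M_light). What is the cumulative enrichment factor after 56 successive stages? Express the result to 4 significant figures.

Each stage multiplies the ratio by α = √(21.99/19.99), so after 56 stages the overall factor is α^56 = (21.99/19.99)^(56/2).
= 1.10005^28 = 14.44.

14.44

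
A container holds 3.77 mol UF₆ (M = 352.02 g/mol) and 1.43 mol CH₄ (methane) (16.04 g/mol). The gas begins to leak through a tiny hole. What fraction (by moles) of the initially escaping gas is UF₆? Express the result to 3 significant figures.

Rate_i ∝ x_i/√M_i (Graham's law weighted by mole fraction), so the effusate composition follows n_i/√M_i.
Mole fraction of UF₆ in the effusate = (n_UF₆/√M_UF₆) / (n_UF₆/√M_UF₆ + n_CH₄/√M_CH₄)
= (3.77/√352.02) / (3.77/√352.02 + 1.43/√16.04) = 0.2009/(0.2009 + 0.3571) = 0.360.

0.360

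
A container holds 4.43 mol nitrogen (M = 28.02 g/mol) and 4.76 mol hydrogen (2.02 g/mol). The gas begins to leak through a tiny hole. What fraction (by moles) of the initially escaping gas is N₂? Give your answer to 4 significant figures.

0.1999

Effusion rate of each component ∝ n_i/√M_i (partial pressure × 1/√M).
So x_N₂ in the escaping gas = (n_N₂/√M_N₂) / Σ(n_i/√M_i)
= (4.43/√28.02) / (4.43/√28.02 + 4.76/√2.02) = 0.8369/(0.8369 + 3.349) = 0.1999.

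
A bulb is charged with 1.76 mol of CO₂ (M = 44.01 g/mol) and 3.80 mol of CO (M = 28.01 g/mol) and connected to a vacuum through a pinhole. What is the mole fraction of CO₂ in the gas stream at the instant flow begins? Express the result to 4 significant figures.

Rate_i ∝ x_i/√M_i (Graham's law weighted by mole fraction), so the effusate composition follows n_i/√M_i.
Mole fraction of CO₂ in the effusate = (n_CO₂/√M_CO₂) / (n_CO₂/√M_CO₂ + n_CO/√M_CO)
= (1.76/√44.01) / (1.76/√44.01 + 3.80/√28.01) = 0.2653/(0.2653 + 0.7180) = 0.2698.

0.2698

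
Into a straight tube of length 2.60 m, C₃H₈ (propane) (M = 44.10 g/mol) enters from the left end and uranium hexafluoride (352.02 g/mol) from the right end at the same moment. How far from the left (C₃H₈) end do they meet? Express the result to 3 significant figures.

1.92 m

Distances travelled in equal time are proportional to diffusion rates, so d_C₃H₈/d_UF₆ = √(M_UF₆/M_C₃H₈) = √(352.02/44.10) = 2.825.
With d_C₃H₈ + d_UF₆ = 2.60 m, d_UF₆ = 2.60/(1 + 2.825) = 0.6797 m.
d_C₃H₈ = 2.60 − 0.6797 = 1.92 m.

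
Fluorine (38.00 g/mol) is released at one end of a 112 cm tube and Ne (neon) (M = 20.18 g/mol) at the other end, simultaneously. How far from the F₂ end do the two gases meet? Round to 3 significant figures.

47.2 cm

Distances travelled in equal time are proportional to diffusion rates, so d_F₂/d_Ne = √(M_Ne/M_F₂) = √(20.18/38.00) = 0.7287.
With d_F₂ + d_Ne = 112 cm, d_Ne = 112/(1 + 0.7287) = 64.79 cm.
d_F₂ = 112 − 64.79 = 47.2 cm.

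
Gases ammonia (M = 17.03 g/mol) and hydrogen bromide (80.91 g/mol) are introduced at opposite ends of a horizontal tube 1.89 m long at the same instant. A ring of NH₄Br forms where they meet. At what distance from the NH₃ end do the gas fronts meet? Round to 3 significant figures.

1.30 m

Distances travelled in equal time are proportional to diffusion rates, so d_NH₃/d_HBr = √(M_HBr/M_NH₃) = √(80.91/17.03) = 2.180.
With d_NH₃ + d_HBr = 1.89 m, d_HBr = 1.89/(1 + 2.180) = 0.5944 m.
d_NH₃ = 1.89 − 0.5944 = 1.30 m.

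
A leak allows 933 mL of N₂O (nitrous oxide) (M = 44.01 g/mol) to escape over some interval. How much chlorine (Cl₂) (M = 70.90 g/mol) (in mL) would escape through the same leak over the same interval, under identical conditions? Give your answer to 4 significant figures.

735.1 mL

By Graham's law, rate_Cl₂/rate_N₂O = √(M_N₂O/M_Cl₂) = √(44.01/70.90) = √0.6207 = 0.7879.
So the volume for Cl₂ is 933 × 0.7879 = 735.1 mL.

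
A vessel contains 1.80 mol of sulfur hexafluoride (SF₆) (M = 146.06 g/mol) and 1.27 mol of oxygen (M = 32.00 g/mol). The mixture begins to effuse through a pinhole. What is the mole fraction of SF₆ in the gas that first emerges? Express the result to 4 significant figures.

Effusion rate of each component ∝ n_i/√M_i (partial pressure × 1/√M).
Mole fraction of SF₆ in the effusate = (n_SF₆/√M_SF₆) / (n_SF₆/√M_SF₆ + n_O₂/√M_O₂)
= (1.80/√146.06) / (1.80/√146.06 + 1.27/√32.00) = 0.1489/(0.1489 + 0.2245) = 0.3988.

0.3988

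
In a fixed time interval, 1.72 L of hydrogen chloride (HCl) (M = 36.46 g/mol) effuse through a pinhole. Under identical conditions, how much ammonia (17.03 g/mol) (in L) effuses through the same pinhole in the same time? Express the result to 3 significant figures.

Graham's law gives rate_NH₃/rate_HCl = √(M_HCl/M_NH₃) = √(36.46/17.03) = √2.141 = 1.463.
So the volume for NH₃ is 1.72 × 1.463 = 2.52 L.

2.52 L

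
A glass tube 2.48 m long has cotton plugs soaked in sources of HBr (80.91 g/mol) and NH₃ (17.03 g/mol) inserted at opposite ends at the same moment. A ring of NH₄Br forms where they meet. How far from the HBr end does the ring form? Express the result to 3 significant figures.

The fronts meet when d_HBr + d_NH₃ = L with d_HBr/d_NH₃ = √(M_NH₃/M_HBr) (Graham's law). Here √(M_NH₃/M_HBr) = √(17.03/80.91) = 0.4588.
With d_HBr + d_NH₃ = 2.48 m, d_NH₃ = 2.48/(1 + 0.4588) = 1.700 m.
d_HBr = 2.48 − 1.700 = 0.780 m.

0.780 m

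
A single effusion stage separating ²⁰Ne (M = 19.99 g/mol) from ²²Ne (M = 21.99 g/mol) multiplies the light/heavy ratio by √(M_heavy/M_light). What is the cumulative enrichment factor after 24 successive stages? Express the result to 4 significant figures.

3.140

Overall factor = α^24 with α = √(21.99/19.99), i.e. (21.99/19.99)^(24/2).
= 1.10005^12 = 3.140.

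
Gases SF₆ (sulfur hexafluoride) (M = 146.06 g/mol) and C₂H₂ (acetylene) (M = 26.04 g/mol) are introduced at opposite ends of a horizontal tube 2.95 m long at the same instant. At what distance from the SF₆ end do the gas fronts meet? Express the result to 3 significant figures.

In equal time, each gas travels a distance ∝ its rate ∝ 1/√M, so d_SF₆/d_C₂H₂ = √(M_C₂H₂/M_SF₆) = √(26.04/146.06) = 0.4222.
With d_SF₆ + d_C₂H₂ = 2.95 m, d_C₂H₂ = 2.95/(1 + 0.4222) = 2.074 m.
d_SF₆ = 2.95 − 2.074 = 0.876 m.

0.876 m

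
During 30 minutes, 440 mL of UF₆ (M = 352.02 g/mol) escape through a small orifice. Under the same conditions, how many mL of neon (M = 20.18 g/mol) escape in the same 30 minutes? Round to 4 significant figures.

From Graham's law, rate_Ne/rate_UF₆ = √(M_UF₆/M_Ne) = √(352.02/20.18) = √17.44 = 4.177.
So the volume for Ne is 440 × 4.177 = 1838 mL.

1838 mL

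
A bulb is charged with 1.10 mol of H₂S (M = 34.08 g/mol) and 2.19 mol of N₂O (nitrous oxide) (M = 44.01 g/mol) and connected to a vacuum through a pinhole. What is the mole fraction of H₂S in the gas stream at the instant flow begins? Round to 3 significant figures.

0.363

Each component's effusion rate ∝ (its partial pressure)·(1/√M) ∝ n_i/√M_i.
x_H₂S(eff) = (n_H₂S/√M_H₂S) / (n_H₂S/√M_H₂S + n_N₂O/√M_N₂O)
= (1.10/√34.08) / (1.10/√34.08 + 2.19/√44.01) = 0.1884/(0.1884 + 0.3301) = 0.363.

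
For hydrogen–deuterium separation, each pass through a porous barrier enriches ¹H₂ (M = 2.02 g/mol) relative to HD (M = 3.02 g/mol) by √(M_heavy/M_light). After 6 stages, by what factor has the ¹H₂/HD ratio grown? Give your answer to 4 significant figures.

The single-stage factor is √(M_heavy/M_light), so 6 stages give [√(3.02/2.02)]^6 = (3.02/2.02)^(6/2).
= 1.49505^3 = 3.342.

3.342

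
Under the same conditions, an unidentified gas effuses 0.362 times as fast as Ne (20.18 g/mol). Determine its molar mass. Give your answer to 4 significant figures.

Since effusion rate ∝ 1/√M, rate_X/rate_Ne = √(M_Ne/M_X).
0.362 = √(20.18/M_X)
M_X = 20.18 / 0.362² = 20.18 / 0.1310 = 154.0 g/mol

154.0 g/mol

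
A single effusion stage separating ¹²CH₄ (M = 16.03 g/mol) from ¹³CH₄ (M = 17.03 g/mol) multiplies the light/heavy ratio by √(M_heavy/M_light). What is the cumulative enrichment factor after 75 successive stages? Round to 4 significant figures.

The single-stage factor is √(M_heavy/M_light), so 75 stages give [√(17.03/16.03)]^75 = (17.03/16.03)^(75/2).
= 1.06238^(75/2) = 9.673.

9.673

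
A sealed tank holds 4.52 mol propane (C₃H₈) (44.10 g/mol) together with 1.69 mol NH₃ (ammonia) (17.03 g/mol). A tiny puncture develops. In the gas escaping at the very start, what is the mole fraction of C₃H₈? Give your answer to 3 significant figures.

0.624

Effusion rate of each component ∝ n_i/√M_i (partial pressure × 1/√M).
x_C₃H₈(eff) = (n_C₃H₈/√M_C₃H₈) / (n_C₃H₈/√M_C₃H₈ + n_NH₃/√M_NH₃)
= (4.52/√44.10) / (4.52/√44.10 + 1.69/√17.03) = 0.6806/(0.6806 + 0.4095) = 0.624.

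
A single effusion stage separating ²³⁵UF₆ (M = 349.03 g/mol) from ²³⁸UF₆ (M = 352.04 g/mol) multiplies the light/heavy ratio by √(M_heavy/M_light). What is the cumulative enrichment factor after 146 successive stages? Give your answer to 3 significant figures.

1.87

Each stage multiplies the ratio by α = √(352.04/349.03), so after 146 stages the overall factor is α^146 = (352.04/349.03)^(146/2).
= 1.00862^73 = 1.87.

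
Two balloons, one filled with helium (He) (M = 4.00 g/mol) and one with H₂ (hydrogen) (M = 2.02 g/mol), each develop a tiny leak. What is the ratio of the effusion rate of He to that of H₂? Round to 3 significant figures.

0.711

From Graham's law, rate_He/rate_H₂ = √(M_H₂/M_He) = √(2.02/4.00) = √0.5050 = 0.711.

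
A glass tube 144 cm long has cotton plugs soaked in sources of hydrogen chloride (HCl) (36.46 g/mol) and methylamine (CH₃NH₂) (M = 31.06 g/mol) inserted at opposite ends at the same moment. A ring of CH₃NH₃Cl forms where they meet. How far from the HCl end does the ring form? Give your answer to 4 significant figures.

The fronts meet when d_HCl + d_CH₃NH₂ = L with d_HCl/d_CH₃NH₂ = √(M_CH₃NH₂/M_HCl) (Graham's law). Here √(M_CH₃NH₂/M_HCl) = √(31.06/36.46) = 0.9230.
With d_HCl + d_CH₃NH₂ = 144 cm, d_CH₃NH₂ = 144/(1 + 0.9230) = 74.88 cm.
d_HCl = 144 − 74.88 = 69.12 cm.

69.12 cm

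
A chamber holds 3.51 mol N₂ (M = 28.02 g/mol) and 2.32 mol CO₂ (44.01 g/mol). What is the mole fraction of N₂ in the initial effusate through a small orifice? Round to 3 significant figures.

Each component's effusion rate ∝ (its partial pressure)·(1/√M) ∝ n_i/√M_i.
x_N₂(eff) = (n_N₂/√M_N₂) / (n_N₂/√M_N₂ + n_CO₂/√M_CO₂)
= (3.51/√28.02) / (3.51/√28.02 + 2.32/√44.01) = 0.6631/(0.6631 + 0.3497) = 0.655.

0.655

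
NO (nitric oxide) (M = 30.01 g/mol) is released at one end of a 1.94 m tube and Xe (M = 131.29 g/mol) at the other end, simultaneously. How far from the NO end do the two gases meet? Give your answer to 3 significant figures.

The fronts meet when d_NO + d_Xe = L with d_NO/d_Xe = √(M_Xe/M_NO) (Graham's law). Here √(M_Xe/M_NO) = √(131.29/30.01) = 2.092.
With d_NO + d_Xe = 1.94 m, d_Xe = 1.94/(1 + 2.092) = 0.6275 m.
d_NO = 1.94 − 0.6275 = 1.31 m.

1.31 m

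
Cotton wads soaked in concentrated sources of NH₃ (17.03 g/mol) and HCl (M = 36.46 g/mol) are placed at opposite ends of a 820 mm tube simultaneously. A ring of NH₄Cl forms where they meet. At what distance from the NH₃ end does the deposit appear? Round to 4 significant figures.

The fronts meet when d_NH₃ + d_HCl = L with d_NH₃/d_HCl = √(M_HCl/M_NH₃) (Graham's law). Here √(M_HCl/M_NH₃) = √(36.46/17.03) = 1.463.
With d_NH₃ + d_HCl = 820 mm, d_HCl = 820/(1 + 1.463) = 332.9 mm.
d_NH₃ = 820 − 332.9 = 487.1 mm.

487.1 mm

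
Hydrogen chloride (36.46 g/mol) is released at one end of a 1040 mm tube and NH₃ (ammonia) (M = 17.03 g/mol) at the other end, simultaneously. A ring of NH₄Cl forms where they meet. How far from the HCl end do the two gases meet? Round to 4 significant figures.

422.2 mm

In equal time, each gas travels a distance ∝ its rate ∝ 1/√M, so d_HCl/d_NH₃ = √(M_NH₃/M_HCl) = √(17.03/36.46) = 0.6834.
With d_HCl + d_NH₃ = 1040 mm, d_NH₃ = 1040/(1 + 0.6834) = 617.8 mm.
d_HCl = 1040 − 617.8 = 422.2 mm.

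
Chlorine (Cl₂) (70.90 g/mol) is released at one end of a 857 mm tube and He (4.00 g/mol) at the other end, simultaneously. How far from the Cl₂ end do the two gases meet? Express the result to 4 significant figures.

Distances travelled in equal time are proportional to diffusion rates, so d_Cl₂/d_He = √(M_He/M_Cl₂) = √(4.00/70.90) = 0.2375.
With d_Cl₂ + d_He = 857 mm, d_He = 857/(1 + 0.2375) = 692.5 mm.
d_Cl₂ = 857 − 692.5 = 164.5 mm.

164.5 mm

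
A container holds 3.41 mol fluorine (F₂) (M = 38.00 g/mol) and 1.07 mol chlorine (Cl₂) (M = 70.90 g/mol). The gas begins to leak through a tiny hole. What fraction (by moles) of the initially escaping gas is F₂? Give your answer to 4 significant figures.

Each component's effusion rate ∝ (its partial pressure)·(1/√M) ∝ n_i/√M_i.
Mole fraction of F₂ in the effusate = (n_F₂/√M_F₂) / (n_F₂/√M_F₂ + n_Cl₂/√M_Cl₂)
= (3.41/√38.00) / (3.41/√38.00 + 1.07/√70.90) = 0.5532/(0.5532 + 0.1271) = 0.8132.

0.8132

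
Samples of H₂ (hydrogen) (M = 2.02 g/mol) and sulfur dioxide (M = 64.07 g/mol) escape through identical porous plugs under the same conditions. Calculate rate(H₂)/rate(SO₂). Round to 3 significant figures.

5.63

Graham's law gives rate_H₂/rate_SO₂ = √(M_SO₂/M_H₂) = √(64.07/2.02) = √31.72 = 5.63.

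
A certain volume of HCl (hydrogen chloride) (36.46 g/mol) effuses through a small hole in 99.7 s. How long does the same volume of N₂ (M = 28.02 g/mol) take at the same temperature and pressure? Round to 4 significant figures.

By Graham's law, t_N₂/t_HCl = √(M_N₂/M_HCl) = √(28.02/36.46) = √0.7685 = 0.8766.
So the time for N₂ is 99.7 × 0.8766 = 87.40 s.

87.40 s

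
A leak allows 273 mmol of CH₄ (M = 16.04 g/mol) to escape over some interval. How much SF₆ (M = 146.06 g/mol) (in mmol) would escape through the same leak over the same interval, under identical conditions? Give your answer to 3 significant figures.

Since effusion rate ∝ 1/√M, rate_SF₆/rate_CH₄ = √(M_CH₄/M_SF₆) = √(16.04/146.06) = √0.1098 = 0.3314.
So the amount for SF₆ is 273 × 0.3314 = 90.5 mmol.

90.5 mmol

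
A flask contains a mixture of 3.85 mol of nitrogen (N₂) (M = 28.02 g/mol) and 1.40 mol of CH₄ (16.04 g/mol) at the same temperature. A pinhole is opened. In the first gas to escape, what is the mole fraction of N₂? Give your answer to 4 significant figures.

0.6754

Each component's effusion rate ∝ (its partial pressure)·(1/√M) ∝ n_i/√M_i.
x_N₂(eff) = (n_N₂/√M_N₂) / (n_N₂/√M_N₂ + n_CH₄/√M_CH₄)
= (3.85/√28.02) / (3.85/√28.02 + 1.40/√16.04) = 0.7273/(0.7273 + 0.3496) = 0.6754.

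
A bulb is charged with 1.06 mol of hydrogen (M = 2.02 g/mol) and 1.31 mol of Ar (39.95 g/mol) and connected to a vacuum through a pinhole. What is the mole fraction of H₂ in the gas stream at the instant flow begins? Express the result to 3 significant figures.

The effusion rate of species i is ∝ p_i/√M_i ∝ n_i/√M_i.
x_H₂(eff) = (n_H₂/√M_H₂) / (n_H₂/√M_H₂ + n_Ar/√M_Ar)
= (1.06/√2.02) / (1.06/√2.02 + 1.31/√39.95) = 0.7458/(0.7458 + 0.2073) = 0.783.

0.783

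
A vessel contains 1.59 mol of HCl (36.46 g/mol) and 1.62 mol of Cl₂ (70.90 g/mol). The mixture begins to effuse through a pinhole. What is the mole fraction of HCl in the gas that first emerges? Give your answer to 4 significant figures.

Rate_i ∝ x_i/√M_i (Graham's law weighted by mole fraction), so the effusate composition follows n_i/√M_i.
So x_HCl in the escaping gas = (n_HCl/√M_HCl) / Σ(n_i/√M_i)
= (1.59/√36.46) / (1.59/√36.46 + 1.62/√70.90) = 0.2633/(0.2633 + 0.1924) = 0.5778.

0.5778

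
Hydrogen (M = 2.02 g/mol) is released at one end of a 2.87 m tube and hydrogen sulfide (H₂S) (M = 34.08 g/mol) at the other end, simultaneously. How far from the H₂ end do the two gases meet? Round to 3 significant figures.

2.31 m

In equal time, each gas travels a distance ∝ its rate ∝ 1/√M, so d_H₂/d_H₂S = √(M_H₂S/M_H₂) = √(34.08/2.02) = 4.107.
With d_H₂ + d_H₂S = 2.87 m, d_H₂S = 2.87/(1 + 4.107) = 0.5619 m.
d_H₂ = 2.87 − 0.5619 = 2.31 m.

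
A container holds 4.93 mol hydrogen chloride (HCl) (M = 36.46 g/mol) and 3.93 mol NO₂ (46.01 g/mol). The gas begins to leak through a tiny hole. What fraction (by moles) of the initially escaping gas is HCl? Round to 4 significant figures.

Effusion rate of each component ∝ n_i/√M_i (partial pressure × 1/√M).
Mole fraction of HCl in the effusate = (n_HCl/√M_HCl) / (n_HCl/√M_HCl + n_NO₂/√M_NO₂)
= (4.93/√36.46) / (4.93/√36.46 + 3.93/√46.01) = 0.8165/(0.8165 + 0.5794) = 0.5849.

0.5849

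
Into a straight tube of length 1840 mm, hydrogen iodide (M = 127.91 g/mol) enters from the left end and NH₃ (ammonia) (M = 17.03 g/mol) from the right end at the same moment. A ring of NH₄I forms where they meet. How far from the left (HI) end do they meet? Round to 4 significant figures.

491.9 mm

Graham's law gives d_HI/d_NH₃ = rate_HI/rate_NH₃ = √(M_NH₃/M_HI) = √(17.03/127.91) = 0.3649.
With d_HI + d_NH₃ = 1840 mm, d_NH₃ = 1840/(1 + 0.3649) = 1348 mm.
d_HI = 1840 − 1348 = 491.9 mm.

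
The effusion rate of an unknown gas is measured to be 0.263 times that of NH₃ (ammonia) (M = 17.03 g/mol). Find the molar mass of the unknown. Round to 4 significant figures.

246.2 g/mol

Using Graham's law: rate_X/rate_NH₃ = √(M_NH₃/M_X).
0.263 = √(17.03/M_X)
M_X = 17.03 / 0.263² = 17.03 / 0.06917 = 246.2 g/mol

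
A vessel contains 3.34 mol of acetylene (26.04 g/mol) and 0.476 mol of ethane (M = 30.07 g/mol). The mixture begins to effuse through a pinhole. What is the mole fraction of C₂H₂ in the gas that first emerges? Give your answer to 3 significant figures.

Each component's effusion rate ∝ (its partial pressure)·(1/√M) ∝ n_i/√M_i.
Mole fraction of C₂H₂ in the effusate = (n_C₂H₂/√M_C₂H₂) / (n_C₂H₂/√M_C₂H₂ + n_C₂H₆/√M_C₂H₆)
= (3.34/√26.04) / (3.34/√26.04 + 0.476/√30.07) = 0.6545/(0.6545 + 0.08680) = 0.883.

0.883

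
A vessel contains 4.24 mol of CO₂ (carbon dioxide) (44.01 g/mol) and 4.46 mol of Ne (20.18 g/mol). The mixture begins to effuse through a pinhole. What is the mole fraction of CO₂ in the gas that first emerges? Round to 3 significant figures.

0.392

Effusion rate of each component ∝ n_i/√M_i (partial pressure × 1/√M).
x_CO₂(eff) = (n_CO₂/√M_CO₂) / (n_CO₂/√M_CO₂ + n_Ne/√M_Ne)
= (4.24/√44.01) / (4.24/√44.01 + 4.46/√20.18) = 0.6391/(0.6391 + 0.9928) = 0.392.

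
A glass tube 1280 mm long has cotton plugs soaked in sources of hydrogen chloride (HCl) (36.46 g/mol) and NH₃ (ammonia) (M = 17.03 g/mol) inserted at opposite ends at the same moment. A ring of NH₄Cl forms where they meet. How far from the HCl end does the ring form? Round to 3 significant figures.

520 mm

Distances travelled in equal time are proportional to diffusion rates, so d_HCl/d_NH₃ = √(M_NH₃/M_HCl) = √(17.03/36.46) = 0.6834.
With d_HCl + d_NH₃ = 1280 mm, d_NH₃ = 1280/(1 + 0.6834) = 760.3 mm.
d_HCl = 1280 − 760.3 = 520 mm.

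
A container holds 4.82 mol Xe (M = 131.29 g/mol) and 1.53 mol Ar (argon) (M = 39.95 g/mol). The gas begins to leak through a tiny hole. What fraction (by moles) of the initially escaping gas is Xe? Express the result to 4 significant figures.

The effusion rate of species i is ∝ p_i/√M_i ∝ n_i/√M_i.
So x_Xe in the escaping gas = (n_Xe/√M_Xe) / Σ(n_i/√M_i)
= (4.82/√131.29) / (4.82/√131.29 + 1.53/√39.95) = 0.4207/(0.4207 + 0.2421) = 0.6347.

0.6347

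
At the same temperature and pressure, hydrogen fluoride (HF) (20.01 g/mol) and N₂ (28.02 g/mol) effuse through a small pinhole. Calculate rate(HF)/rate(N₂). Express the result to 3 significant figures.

1.18

Since effusion rate ∝ 1/√M, rate_HF/rate_N₂ = √(M_N₂/M_HF) = √(28.02/20.01) = √1.400 = 1.18.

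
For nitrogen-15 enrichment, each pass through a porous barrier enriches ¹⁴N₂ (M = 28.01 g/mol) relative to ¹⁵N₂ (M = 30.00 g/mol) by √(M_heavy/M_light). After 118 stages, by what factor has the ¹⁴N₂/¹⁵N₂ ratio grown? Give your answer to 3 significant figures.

After 118 stages the ratio has grown by (√(30.00/28.01))^118 = (30.00/28.01)^(118/2).
= 1.07105^59 = 57.4.

57.4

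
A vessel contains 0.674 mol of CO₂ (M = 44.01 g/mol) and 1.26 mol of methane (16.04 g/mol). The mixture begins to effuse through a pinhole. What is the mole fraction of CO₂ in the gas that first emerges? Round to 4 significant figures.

Each component's effusion rate ∝ (its partial pressure)·(1/√M) ∝ n_i/√M_i.
Mole fraction of CO₂ in the effusate = (n_CO₂/√M_CO₂) / (n_CO₂/√M_CO₂ + n_CH₄/√M_CH₄)
= (0.674/√44.01) / (0.674/√44.01 + 1.26/√16.04) = 0.1016/(0.1016 + 0.3146) = 0.2441.

0.2441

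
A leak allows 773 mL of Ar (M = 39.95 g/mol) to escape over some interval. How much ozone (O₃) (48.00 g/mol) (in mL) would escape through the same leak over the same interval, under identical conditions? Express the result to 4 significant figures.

Since effusion rate ∝ 1/√M, rate_O₃/rate_Ar = √(M_Ar/M_O₃) = √(39.95/48.00) = √0.8323 = 0.9123.
So the volume for O₃ is 773 × 0.9123 = 705.2 mL.

705.2 mL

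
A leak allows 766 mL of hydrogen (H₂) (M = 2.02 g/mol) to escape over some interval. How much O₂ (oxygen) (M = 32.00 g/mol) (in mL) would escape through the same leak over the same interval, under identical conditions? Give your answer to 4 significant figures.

Using Graham's law: rate_O₂/rate_H₂ = √(M_H₂/M_O₂) = √(2.02/32.00) = √0.06313 = 0.2512.
So the volume for O₂ is 766 × 0.2512 = 192.5 mL.

192.5 mL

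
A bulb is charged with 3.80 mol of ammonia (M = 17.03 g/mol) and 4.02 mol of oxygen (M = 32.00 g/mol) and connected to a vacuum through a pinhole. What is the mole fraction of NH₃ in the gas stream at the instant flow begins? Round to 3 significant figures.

Effusion rate of each component ∝ n_i/√M_i (partial pressure × 1/√M).
x_NH₃(eff) = (n_NH₃/√M_NH₃) / (n_NH₃/√M_NH₃ + n_O₂/√M_O₂)
= (3.80/√17.03) / (3.80/√17.03 + 4.02/√32.00) = 0.9208/(0.9208 + 0.7106) = 0.564.

0.564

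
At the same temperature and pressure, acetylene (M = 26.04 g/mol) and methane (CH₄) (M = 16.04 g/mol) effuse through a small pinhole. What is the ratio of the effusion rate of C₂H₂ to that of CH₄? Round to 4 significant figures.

Since effusion rate ∝ 1/√M, rate_C₂H₂/rate_CH₄ = √(M_CH₄/M_C₂H₂) = √(16.04/26.04) = √0.6160 = 0.7848.

0.7848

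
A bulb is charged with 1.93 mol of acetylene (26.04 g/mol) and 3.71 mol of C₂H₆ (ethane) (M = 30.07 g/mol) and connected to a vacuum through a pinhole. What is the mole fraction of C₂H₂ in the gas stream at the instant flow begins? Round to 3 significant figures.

0.359

Rate_i ∝ x_i/√M_i (Graham's law weighted by mole fraction), so the effusate composition follows n_i/√M_i.
So x_C₂H₂ in the escaping gas = (n_C₂H₂/√M_C₂H₂) / Σ(n_i/√M_i)
= (1.93/√26.04) / (1.93/√26.04 + 3.71/√30.07) = 0.3782/(0.3782 + 0.6766) = 0.359.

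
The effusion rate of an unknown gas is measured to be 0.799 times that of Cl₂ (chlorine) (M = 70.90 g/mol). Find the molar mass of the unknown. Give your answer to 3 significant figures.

Graham's law gives rate_X/rate_Cl₂ = √(M_Cl₂/M_X).
0.799 = √(70.90/M_X)
M_X = 70.90 / 0.799² = 70.90 / 0.6384 = 111 g/mol

111 g/mol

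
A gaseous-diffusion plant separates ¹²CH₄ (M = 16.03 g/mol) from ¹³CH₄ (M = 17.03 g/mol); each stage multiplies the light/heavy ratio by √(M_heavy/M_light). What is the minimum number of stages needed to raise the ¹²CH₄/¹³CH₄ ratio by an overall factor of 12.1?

With α = √(17.03/16.03) per stage, ln α = ½ ln(1.06238) = 0.03026.
Need α^N ≥ 12.1 ⇒ N ≥ ln(12.1) / ln α = 2.493 / 0.03026 = 82.40.
Rounding up, N = 83 stages.

83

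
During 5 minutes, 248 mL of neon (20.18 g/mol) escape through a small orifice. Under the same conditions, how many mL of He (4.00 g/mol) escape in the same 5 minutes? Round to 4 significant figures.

From Graham's law, rate_He/rate_Ne = √(M_Ne/M_He) = √(20.18/4.00) = √5.045 = 2.246.
So the volume for He is 248 × 2.246 = 557.0 mL.

557.0 mL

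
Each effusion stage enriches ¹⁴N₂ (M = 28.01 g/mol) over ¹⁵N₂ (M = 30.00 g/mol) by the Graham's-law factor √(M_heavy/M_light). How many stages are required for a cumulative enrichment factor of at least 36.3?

With α = √(30.00/28.01) per stage, ln α = ½ ln(1.07105) = 0.03432.
Need α^N ≥ 36.3 ⇒ N ≥ ln(36.3) / ln α = 3.592 / 0.03432 = 104.66.
Minimum whole number of stages: N = 105.

105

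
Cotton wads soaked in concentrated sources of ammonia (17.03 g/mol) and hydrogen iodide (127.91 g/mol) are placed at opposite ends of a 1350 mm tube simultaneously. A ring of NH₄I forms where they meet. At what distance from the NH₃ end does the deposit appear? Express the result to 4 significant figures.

989.1 mm

In equal time, each gas travels a distance ∝ its rate ∝ 1/√M, so d_NH₃/d_HI = √(M_HI/M_NH₃) = √(127.91/17.03) = 2.741.
With d_NH₃ + d_HI = 1350 mm, d_HI = 1350/(1 + 2.741) = 360.9 mm.
d_NH₃ = 1350 − 360.9 = 989.1 mm.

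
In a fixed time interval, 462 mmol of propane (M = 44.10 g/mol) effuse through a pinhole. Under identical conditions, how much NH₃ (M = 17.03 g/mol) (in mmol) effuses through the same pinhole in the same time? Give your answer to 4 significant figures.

Using Graham's law: rate_NH₃/rate_C₃H₈ = √(M_C₃H₈/M_NH₃) = √(44.10/17.03) = √2.590 = 1.609.
So the amount for NH₃ is 462 × 1.609 = 743.5 mmol.

743.5 mmol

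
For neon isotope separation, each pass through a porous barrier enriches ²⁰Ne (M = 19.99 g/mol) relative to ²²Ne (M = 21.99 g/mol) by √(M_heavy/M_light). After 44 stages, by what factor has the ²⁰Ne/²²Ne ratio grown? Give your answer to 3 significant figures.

Each stage multiplies the ratio by α = √(21.99/19.99), so after 44 stages the overall factor is α^44 = (21.99/19.99)^(44/2).
= 1.10005^22 = 8.15.

8.15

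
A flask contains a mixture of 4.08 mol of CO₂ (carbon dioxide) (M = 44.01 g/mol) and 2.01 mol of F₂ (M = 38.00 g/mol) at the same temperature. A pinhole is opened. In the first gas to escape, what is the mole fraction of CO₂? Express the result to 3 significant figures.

Rate_i ∝ x_i/√M_i (Graham's law weighted by mole fraction), so the effusate composition follows n_i/√M_i.
Mole fraction of CO₂ in the effusate = (n_CO₂/√M_CO₂) / (n_CO₂/√M_CO₂ + n_F₂/√M_F₂)
= (4.08/√44.01) / (4.08/√44.01 + 2.01/√38.00) = 0.6150/(0.6150 + 0.3261) = 0.654.

0.654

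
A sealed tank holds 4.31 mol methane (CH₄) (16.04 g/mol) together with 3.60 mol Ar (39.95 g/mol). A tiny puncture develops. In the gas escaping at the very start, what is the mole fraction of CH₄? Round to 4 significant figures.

Effusion rate of each component ∝ n_i/√M_i (partial pressure × 1/√M).
So x_CH₄ in the escaping gas = (n_CH₄/√M_CH₄) / Σ(n_i/√M_i)
= (4.31/√16.04) / (4.31/√16.04 + 3.60/√39.95) = 1.076/(1.076 + 0.5696) = 0.6539.

0.6539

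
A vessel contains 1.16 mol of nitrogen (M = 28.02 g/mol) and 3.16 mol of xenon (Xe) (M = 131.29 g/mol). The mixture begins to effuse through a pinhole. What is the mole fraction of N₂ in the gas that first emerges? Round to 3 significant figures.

0.443

Rate_i ∝ x_i/√M_i (Graham's law weighted by mole fraction), so the effusate composition follows n_i/√M_i.
Mole fraction of N₂ in the effusate = (n_N₂/√M_N₂) / (n_N₂/√M_N₂ + n_Xe/√M_Xe)
= (1.16/√28.02) / (1.16/√28.02 + 3.16/√131.29) = 0.2191/(0.2191 + 0.2758) = 0.443.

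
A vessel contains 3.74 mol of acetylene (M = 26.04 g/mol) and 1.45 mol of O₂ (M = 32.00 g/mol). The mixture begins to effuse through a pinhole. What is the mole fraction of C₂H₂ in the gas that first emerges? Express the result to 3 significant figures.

0.741

Rate_i ∝ x_i/√M_i (Graham's law weighted by mole fraction), so the effusate composition follows n_i/√M_i.
So x_C₂H₂ in the escaping gas = (n_C₂H₂/√M_C₂H₂) / Σ(n_i/√M_i)
= (3.74/√26.04) / (3.74/√26.04 + 1.45/√32.00) = 0.7329/(0.7329 + 0.2563) = 0.741.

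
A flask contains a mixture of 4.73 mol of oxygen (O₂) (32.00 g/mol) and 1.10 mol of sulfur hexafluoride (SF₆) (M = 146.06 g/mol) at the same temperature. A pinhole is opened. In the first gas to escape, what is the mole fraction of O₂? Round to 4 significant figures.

The effusion rate of species i is ∝ p_i/√M_i ∝ n_i/√M_i.
x_O₂(eff) = (n_O₂/√M_O₂) / (n_O₂/√M_O₂ + n_SF₆/√M_SF₆)
= (4.73/√32.00) / (4.73/√32.00 + 1.10/√146.06) = 0.8362/(0.8362 + 0.09102) = 0.9018.

0.9018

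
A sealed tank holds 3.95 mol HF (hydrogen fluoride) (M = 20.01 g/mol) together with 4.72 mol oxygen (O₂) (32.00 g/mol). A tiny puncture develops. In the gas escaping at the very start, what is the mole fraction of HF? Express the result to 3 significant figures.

0.514

Rate_i ∝ x_i/√M_i (Graham's law weighted by mole fraction), so the effusate composition follows n_i/√M_i.
x_HF(eff) = (n_HF/√M_HF) / (n_HF/√M_HF + n_O₂/√M_O₂)
= (3.95/√20.01) / (3.95/√20.01 + 4.72/√32.00) = 0.8830/(0.8830 + 0.8344) = 0.514.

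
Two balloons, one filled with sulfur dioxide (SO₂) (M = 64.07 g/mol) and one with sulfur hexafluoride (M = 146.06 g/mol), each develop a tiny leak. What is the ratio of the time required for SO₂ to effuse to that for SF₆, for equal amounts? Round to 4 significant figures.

0.6623

Since effusion rate ∝ 1/√M, t_SO₂/t_SF₆ = √(M_SO₂/M_SF₆) = √(64.07/146.06) = √0.4387 = 0.6623.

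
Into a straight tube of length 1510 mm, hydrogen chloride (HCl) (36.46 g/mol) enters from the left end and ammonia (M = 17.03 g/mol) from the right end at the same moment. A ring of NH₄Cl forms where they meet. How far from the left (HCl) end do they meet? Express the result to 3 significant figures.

Graham's law gives d_HCl/d_NH₃ = rate_HCl/rate_NH₃ = √(M_NH₃/M_HCl) = √(17.03/36.46) = 0.6834.
With d_HCl + d_NH₃ = 1510 mm, d_NH₃ = 1510/(1 + 0.6834) = 897.0 mm.
d_HCl = 1510 − 897.0 = 613 mm.

613 mm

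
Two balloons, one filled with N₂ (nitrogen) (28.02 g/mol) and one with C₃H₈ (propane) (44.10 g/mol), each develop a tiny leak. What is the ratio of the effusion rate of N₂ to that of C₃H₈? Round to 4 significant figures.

Using Graham's law: rate_N₂/rate_C₃H₈ = √(M_C₃H₈/M_N₂) = √(44.10/28.02) = √1.574 = 1.255.

1.255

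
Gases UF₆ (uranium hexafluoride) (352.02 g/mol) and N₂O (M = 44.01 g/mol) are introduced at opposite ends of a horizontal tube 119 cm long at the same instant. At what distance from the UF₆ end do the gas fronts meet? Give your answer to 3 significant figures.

31.1 cm

Distances travelled in equal time are proportional to diffusion rates, so d_UF₆/d_N₂O = √(M_N₂O/M_UF₆) = √(44.01/352.02) = 0.3536.
With d_UF₆ + d_N₂O = 119 cm, d_N₂O = 119/(1 + 0.3536) = 87.91 cm.
d_UF₆ = 119 − 87.91 = 31.1 cm.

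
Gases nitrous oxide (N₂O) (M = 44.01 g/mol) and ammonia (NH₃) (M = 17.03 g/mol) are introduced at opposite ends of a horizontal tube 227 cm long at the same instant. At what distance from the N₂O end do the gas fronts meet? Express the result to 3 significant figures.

The fronts meet when d_N₂O + d_NH₃ = L with d_N₂O/d_NH₃ = √(M_NH₃/M_N₂O) (Graham's law). Here √(M_NH₃/M_N₂O) = √(17.03/44.01) = 0.6221.
With d_N₂O + d_NH₃ = 227 cm, d_NH₃ = 227/(1 + 0.6221) = 139.9 cm.
d_N₂O = 227 − 139.9 = 87.1 cm.

87.1 cm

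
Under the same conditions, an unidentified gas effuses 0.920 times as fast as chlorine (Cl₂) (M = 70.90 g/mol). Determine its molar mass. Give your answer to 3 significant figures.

Since effusion rate ∝ 1/√M, rate_X/rate_Cl₂ = √(M_Cl₂/M_X).
0.920 = √(70.90/M_X)
M_X = 70.90 / 0.920² = 70.90 / 0.8464 = 83.8 g/mol

83.8 g/mol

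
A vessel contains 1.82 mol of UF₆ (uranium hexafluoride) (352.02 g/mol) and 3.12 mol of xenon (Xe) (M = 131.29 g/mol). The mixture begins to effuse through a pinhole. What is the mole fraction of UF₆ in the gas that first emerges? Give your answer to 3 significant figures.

Each component's effusion rate ∝ (its partial pressure)·(1/√M) ∝ n_i/√M_i.
Mole fraction of UF₆ in the effusate = (n_UF₆/√M_UF₆) / (n_UF₆/√M_UF₆ + n_Xe/√M_Xe)
= (1.82/√352.02) / (1.82/√352.02 + 3.12/√131.29) = 0.09700/(0.09700 + 0.2723) = 0.263.

0.263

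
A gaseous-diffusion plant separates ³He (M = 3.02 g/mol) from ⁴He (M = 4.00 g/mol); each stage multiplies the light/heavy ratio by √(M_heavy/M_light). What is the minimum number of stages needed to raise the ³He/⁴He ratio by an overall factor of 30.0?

Per stage α = (4.00/3.02)^(1/2) = 1.32450^0.5, giving ln α = 0.1405.
Need α^N ≥ 30.0 ⇒ N ≥ ln(30.0) / ln α = 3.401 / 0.1405 = 24.20.
Minimum whole number of stages: N = 25.

25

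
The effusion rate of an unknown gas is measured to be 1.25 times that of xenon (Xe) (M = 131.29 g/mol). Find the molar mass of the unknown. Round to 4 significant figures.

84.03 g/mol

By Graham's law, rate_X/rate_Xe = √(M_Xe/M_X).
1.25 = √(131.29/M_X)
M_X = 131.29 / 1.25² = 131.29 / 1.562 = 84.03 g/mol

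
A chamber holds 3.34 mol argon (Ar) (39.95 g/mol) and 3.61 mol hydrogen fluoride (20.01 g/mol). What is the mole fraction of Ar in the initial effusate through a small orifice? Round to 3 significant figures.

Effusion rate of each component ∝ n_i/√M_i (partial pressure × 1/√M).
x_Ar(eff) = (n_Ar/√M_Ar) / (n_Ar/√M_Ar + n_HF/√M_HF)
= (3.34/√39.95) / (3.34/√39.95 + 3.61/√20.01) = 0.5284/(0.5284 + 0.8070) = 0.396.

0.396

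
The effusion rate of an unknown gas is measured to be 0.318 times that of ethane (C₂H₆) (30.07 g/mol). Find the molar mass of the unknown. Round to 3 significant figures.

297 g/mol

Since effusion rate ∝ 1/√M, rate_X/rate_C₂H₆ = √(M_C₂H₆/M_X).
0.318 = √(30.07/M_X)
M_X = 30.07 / 0.318² = 30.07 / 0.1011 = 297 g/mol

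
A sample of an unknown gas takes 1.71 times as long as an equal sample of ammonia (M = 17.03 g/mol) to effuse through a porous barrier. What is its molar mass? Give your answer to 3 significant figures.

49.8 g/mol

By Graham's law, t_X/t_NH₃ = √(M_X/M_NH₃).
1.71 = √(M_X/17.03)
M_X = 17.03 × 1.71² = 17.03 × 2.924 = 49.8 g/mol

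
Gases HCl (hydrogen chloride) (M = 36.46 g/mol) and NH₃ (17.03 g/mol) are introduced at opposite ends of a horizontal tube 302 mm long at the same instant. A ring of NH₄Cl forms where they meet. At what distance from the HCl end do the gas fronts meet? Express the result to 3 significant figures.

In equal time, each gas travels a distance ∝ its rate ∝ 1/√M, so d_HCl/d_NH₃ = √(M_NH₃/M_HCl) = √(17.03/36.46) = 0.6834.
With d_HCl + d_NH₃ = 302 mm, d_NH₃ = 302/(1 + 0.6834) = 179.4 mm.
d_HCl = 302 − 179.4 = 123 mm.

123 mm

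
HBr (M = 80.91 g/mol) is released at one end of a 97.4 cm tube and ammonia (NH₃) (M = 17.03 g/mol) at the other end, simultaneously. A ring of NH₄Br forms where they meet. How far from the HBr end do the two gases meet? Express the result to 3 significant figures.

Graham's law gives d_HBr/d_NH₃ = rate_HBr/rate_NH₃ = √(M_NH₃/M_HBr) = √(17.03/80.91) = 0.4588.
With d_HBr + d_NH₃ = 97.4 cm, d_NH₃ = 97.4/(1 + 0.4588) = 66.77 cm.
d_HBr = 97.4 − 66.77 = 30.6 cm.

30.6 cm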